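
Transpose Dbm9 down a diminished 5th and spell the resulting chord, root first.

D♭ down a diminished 5th → G. New chord: G minor ninth.
root → G
3rd (minor 3rd) → B♭
5th (perfect 5th) → D
7th (minor 7th) → F
9th (major 9th) → A

G – B♭ – D – F – A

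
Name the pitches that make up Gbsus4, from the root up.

Gb, Cb, Db

Gbsus4 is a suspended fourth built on Gb.
Root: Gb
Perfect 4th (4th): Cb
Perfect 5th (5th): Db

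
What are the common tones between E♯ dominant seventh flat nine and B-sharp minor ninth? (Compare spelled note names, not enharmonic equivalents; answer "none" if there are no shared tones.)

B-sharp – D-sharp

E♯ dominant seventh flat nine = E-sharp, G-double-sharp, B-sharp, D-sharp, F-sharp.
B-sharp minor ninth = B-sharp, D-sharp, F-double-sharp, A-sharp, C-double-sharp.
Shared: B-sharp, D-sharp.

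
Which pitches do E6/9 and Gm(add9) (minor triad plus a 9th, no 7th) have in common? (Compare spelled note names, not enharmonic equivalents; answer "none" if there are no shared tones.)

none

E6/9 = E, G#, B, C#, F#.
Gm(add9) = G, Bb, D, A.
Shared: none.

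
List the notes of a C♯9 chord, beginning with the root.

C♯9: dominant ninth on C#.
Root: C#
Major 3rd (3rd): E#
Perfect 5th (5th): G#
Minor 7th (7th): B
Major 9th (9th): D#

C#  E#  G#  B  D#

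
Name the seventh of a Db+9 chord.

C♭

Db+9 is built on D♭; its 7th is a minor 7th above the root.
A seventh above D uses the letter C, and the minor 7th above D♭ is C♭.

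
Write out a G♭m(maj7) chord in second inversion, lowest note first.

G♭m(maj7) = Gb–Bbb–Db–F; second inversion → fifth (Db) lowest.

Db  F  Gb  Bbb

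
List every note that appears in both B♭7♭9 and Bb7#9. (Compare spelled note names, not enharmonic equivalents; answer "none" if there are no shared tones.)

Bb, D, F, Ab

B♭7♭9: Bb D F Ab Cb
Bb7#9: Bb D F Ab C#
Common to both → Bb, D, F, Ab.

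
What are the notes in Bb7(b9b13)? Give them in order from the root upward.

Bb  D  F  Ab  Cb  Gb

Root Bb, quality dominant seventh flat nine flat thirteen:
root → Bb
3rd (major 3rd) → D
5th (perfect 5th) → F
7th (minor 7th) → Ab
9th (minor 9th) → Cb
13th (minor 13th) → Gb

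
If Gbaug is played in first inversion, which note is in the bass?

Gbaug = Gb–Bb–D. First inversion → third in the bass = Bb.

Bb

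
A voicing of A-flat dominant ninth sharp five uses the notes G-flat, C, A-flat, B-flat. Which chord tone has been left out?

A-flat dominant ninth sharp five = A-flat, C, E, G-flat, B-flat. The voicing lacks the 5th (augmented 5th), E.

E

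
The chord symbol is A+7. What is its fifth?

A+7 is built on A; its 5th is an augmented 5th above the root.
A fifth above A uses the letter E, and the augmented 5th above A is E#.

E#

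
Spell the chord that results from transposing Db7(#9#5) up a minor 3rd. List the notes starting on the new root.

Fb – Ab – C – Ebb – G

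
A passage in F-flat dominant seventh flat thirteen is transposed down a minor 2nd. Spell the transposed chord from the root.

Transposed root: Fb → Eb (minor 2nd down). So we spell Eb dominant seventh flat thirteen:
Root: Eb
Major 3rd (3rd): G
Perfect 5th (5th): Bb
Minor 7th (7th): Db
Minor 13th (13th): Cb

Eb, G, Bb, Db, Cb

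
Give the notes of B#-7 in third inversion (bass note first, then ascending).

A#  B#  D#  F##

In root position, B#-7 is B#–D#–F##–A#.
Third inversion puts the seventh (A#) in the bass.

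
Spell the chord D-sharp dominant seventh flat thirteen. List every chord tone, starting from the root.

D-sharp dominant seventh flat thirteen: dominant seventh flat thirteen on D#.
Root: D#
Major 3rd (3rd): F##
Perfect 5th (5th): A#
Minor 7th (7th): C#
Minor 13th (13th): B

D# – F## – A# – C# – B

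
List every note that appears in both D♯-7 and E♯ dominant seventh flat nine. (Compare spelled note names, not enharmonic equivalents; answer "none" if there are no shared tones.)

D♯-7 = D♯, F♯, A♯, C♯.
E♯ dominant seventh flat nine = E♯, G𝄪, B♯, D♯, F♯.
Shared: D♯, F♯.

D♯, F♯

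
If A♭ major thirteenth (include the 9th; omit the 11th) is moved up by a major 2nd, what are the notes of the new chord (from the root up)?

Bb, D, F, A, C, G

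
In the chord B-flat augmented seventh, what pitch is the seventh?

A-flat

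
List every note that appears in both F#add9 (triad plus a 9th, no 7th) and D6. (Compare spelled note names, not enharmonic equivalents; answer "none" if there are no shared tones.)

F#add9: F# A# C# G#
D6: D F# A B
Common to both → F#.

F#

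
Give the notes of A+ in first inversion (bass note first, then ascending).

C♯, E♯, A

A+ = A–C♯–E♯; first inversion → third (C♯) lowest.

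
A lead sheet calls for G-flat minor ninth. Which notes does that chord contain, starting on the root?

Gb Bbb Db Fb Ab

G-flat minor ninth: minor ninth on Gb.
- root: Gb
- minor 3rd: Bbb
- perfect 5th: Db
- minor 7th: Fb
- major 9th: Ab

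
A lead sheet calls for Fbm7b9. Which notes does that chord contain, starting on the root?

Fb, Abb, Cb, Ebb, Gbb

Fbm7b9: minor seventh flat nine on Fb.
root → Fb
3rd (minor 3rd) → Abb
5th (perfect 5th) → Cb
7th (minor 7th) → Ebb
9th (minor 9th) → Gbb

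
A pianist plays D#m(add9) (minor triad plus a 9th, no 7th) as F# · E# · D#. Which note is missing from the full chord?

D#m(add9) = D#, F#, A#, E#. The voicing lacks the 5th (perfect 5th), A#.

A#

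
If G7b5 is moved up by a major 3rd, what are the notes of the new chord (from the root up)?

B  D#  F  A

A major 3rd up from G is B, so the new chord is B dominant seventh flat five.
root → B
3rd (major 3rd) → D#
5th (diminished 5th) → F
7th (minor 7th) → A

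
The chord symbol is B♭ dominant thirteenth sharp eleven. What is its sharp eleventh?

Root of B♭ dominant thirteenth sharp eleven = Bb. The 11th is an augmented 11th: Bb up an augmented 11th → E.

E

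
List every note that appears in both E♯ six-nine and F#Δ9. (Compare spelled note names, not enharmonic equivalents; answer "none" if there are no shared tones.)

E#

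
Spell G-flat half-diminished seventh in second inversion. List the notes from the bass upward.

G-flat half-diminished seventh = G-flat–B-double-flat–D-double-flat–F-flat; second inversion → fifth (D-double-flat) lowest.

D-double-flat, F-flat, G-flat, B-double-flat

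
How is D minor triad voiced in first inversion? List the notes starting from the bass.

D minor triad = D–F–A; first inversion → third (F) lowest.

F – A – D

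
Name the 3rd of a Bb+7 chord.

D

Root of Bb+7 = Bb. The 3rd is a major 3rd: Bb up a major 3rd → D.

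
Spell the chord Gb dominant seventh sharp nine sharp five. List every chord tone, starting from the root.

G-flat  B-flat  D  F-flat  A

Root G-flat, quality dominant seventh sharp nine sharp five:
- root: G-flat
- major 3rd: B-flat
- augmented 5th: D
- minor 7th: F-flat
- augmented 9th: A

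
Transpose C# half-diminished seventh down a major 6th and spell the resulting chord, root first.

Transposed root: C-sharp → E (major 6th down). So we spell E half-diminished seventh:
E — root
G — minor 3rd
B-flat — diminished 5th
D — minor 7th

E G B-flat D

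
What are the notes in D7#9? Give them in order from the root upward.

D, F#, A, C, E#

Root D, quality dominant seventh sharp nine:
- root: D
- major 3rd: F#
- perfect 5th: A
- minor 7th: C
- augmented 9th: E#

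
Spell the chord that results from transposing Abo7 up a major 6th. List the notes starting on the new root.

F – Ab – Cb – Ebb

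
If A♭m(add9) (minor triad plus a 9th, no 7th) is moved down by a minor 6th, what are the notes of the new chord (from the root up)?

Ab down a minor 6th → C. New chord: C minor added-ninth.
root → C
3rd (minor 3rd) → Eb
5th (perfect 5th) → G
9th (major 9th) → D

C, Eb, G, D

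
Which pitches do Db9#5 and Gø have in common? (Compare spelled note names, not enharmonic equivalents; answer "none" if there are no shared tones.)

Db, F

Db9#5 = Db, F, A, Cb, Eb.
Gø = G, Bb, Db, F.
Shared: Db, F.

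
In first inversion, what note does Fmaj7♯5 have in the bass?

Fmaj7♯5 = F–A–C#–E. First inversion → third in the bass = A.

A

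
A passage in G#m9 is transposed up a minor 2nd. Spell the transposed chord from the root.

G# up a minor 2nd → A. New chord: A minor ninth.
A — root
C — minor 3rd
E — perfect 5th
G — minor 7th
B — major 9th

A – C – E – G – B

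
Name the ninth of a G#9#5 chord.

A#

G#9#5 is built on G#; its 9th is a major 9th above the root.
A second above G uses the letter A, and the major 9th above G# is A#.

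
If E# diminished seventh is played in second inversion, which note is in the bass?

B

E# diminished seventh = E-sharp–G-sharp–B–D. Second inversion → fifth in the bass = B.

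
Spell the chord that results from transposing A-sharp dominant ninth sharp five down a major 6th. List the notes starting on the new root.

C-sharp, E-sharp, G-double-sharp, B, D-sharp

A major 6th down from A-sharp is C-sharp, so the new chord is C-sharp dominant ninth sharp five.
- root: C-sharp
- major 3rd: E-sharp
- augmented 5th: G-double-sharp
- minor 7th: B
- major 9th: D-sharp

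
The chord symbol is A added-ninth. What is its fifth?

E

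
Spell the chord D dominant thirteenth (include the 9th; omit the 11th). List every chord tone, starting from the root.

D  F-sharp  A  C  E  B

Root D, quality dominant thirteenth:
- root: D
- major 3rd: F-sharp
- perfect 5th: A
- minor 7th: C
- major 9th: E
- major 13th: B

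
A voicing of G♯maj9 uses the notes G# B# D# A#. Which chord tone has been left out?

F##

The full G♯maj9 chord is G#, B#, D#, F##, A#.
Comparing with the voicing, the major 7th (7th) — F## — is absent.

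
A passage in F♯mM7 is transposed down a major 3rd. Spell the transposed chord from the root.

D  F  A  C#

F# down a major 3rd → D. New chord: D minor-major seventh.
- root: D
- minor 3rd: F
- perfect 5th: A
- major 7th: C#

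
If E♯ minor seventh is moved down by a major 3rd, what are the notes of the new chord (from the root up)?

C-sharp, E, G-sharp, B

Transposed root: E-sharp → C-sharp (major 3rd down). So we spell C-sharp minor seventh:
C-sharp — root
E — minor 3rd
G-sharp — perfect 5th
B — minor 7th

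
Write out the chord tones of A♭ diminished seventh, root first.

A♭ diminished seventh is a diminished seventh built on Ab.
root → Ab
3rd (minor 3rd) → Cb
5th (diminished 5th) → Ebb
7th (diminished 7th) → Gbb

Ab – Cb – Ebb – Gbb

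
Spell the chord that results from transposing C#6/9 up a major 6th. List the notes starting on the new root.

Transposed root: C# → A# (major 6th up). So we spell A# six-nine:
root → A#
3rd (major 3rd) → C##
5th (perfect 5th) → E#
6th (major 6th) → F##
9th (major 9th) → B#

A#  C##  E#  F##  B#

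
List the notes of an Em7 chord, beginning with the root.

E, G, B, D

Em7: minor seventh on E.
- root: E
- minor 3rd: G
- perfect 5th: B
- minor 7th: D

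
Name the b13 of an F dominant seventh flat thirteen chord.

Db

Root of F dominant seventh flat thirteen = F. The 13th is a minor 13th: F up a minor 13th → Db.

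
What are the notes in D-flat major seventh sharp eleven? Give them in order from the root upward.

D-flat F A-flat C G

Root D-flat, quality major seventh sharp eleven:
- root: D-flat
- major 3rd: F
- perfect 5th: A-flat
- major 7th: C
- augmented 11th: G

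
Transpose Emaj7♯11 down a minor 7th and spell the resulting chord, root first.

F#, A#, C#, E#, B#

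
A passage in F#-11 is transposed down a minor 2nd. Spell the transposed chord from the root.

E#, G#, B#, D#, F##, A#

Transposed root: F# → E# (minor 2nd down). So we spell E# minor eleventh:
root → E#
3rd (minor 3rd) → G#
5th (perfect 5th) → B#
7th (minor 7th) → D#
9th (major 9th) → F##
11th (perfect 11th) → A#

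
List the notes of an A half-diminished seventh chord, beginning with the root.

A  C  E-flat  G

A half-diminished seventh is a half-diminished seventh built on A.
- root: A
- minor 3rd: C
- diminished 5th: E-flat
- minor 7th: G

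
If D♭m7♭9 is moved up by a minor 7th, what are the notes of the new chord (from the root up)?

Cb  Ebb  Gb  Bbb  Dbb

A minor 7th up from Db is Cb, so the new chord is Cb minor seventh flat nine.
root → Cb
3rd (minor 3rd) → Ebb
5th (perfect 5th) → Gb
7th (minor 7th) → Bbb
9th (minor 9th) → Dbb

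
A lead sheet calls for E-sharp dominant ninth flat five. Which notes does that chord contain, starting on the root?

E#, G##, B, D#, F##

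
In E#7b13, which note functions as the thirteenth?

C#

E#7b13 is built on E#; its 13th is a minor 13th above the root.
A sixth above E uses the letter C, and the minor 13th above E# is C#.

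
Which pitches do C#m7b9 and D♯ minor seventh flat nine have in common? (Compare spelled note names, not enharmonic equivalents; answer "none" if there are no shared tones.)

C#  E

C#m7b9: C# E G# B D
D♯ minor seventh flat nine: D# F# A# C# E
Common to both → C#, E.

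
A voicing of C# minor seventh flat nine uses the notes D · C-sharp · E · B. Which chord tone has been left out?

C# minor seventh flat nine = C-sharp, E, G-sharp, B, D. The voicing lacks the 5th (perfect 5th), G-sharp.

G-sharp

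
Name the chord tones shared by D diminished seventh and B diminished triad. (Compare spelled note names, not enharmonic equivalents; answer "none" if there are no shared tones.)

D, F

D diminished seventh: D F A♭ C♭
B diminished triad: B D F
Common to both → D, F.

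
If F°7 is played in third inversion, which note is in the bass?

Ebb

F°7 in root position is F–Ab–Cb–Ebb.
Third inversion places the seventh in the bass, which is Ebb.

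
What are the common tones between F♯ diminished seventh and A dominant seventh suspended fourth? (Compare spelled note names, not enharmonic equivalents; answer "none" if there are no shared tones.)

A

F♯ diminished seventh = F-sharp, A, C, E-flat.
A dominant seventh suspended fourth = A, D, E, G.
Shared: A.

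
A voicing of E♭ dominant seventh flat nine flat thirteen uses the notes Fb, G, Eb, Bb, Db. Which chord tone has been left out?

The full E♭ dominant seventh flat nine flat thirteen chord is Eb, G, Bb, Db, Fb, Cb.
Comparing with the voicing, the minor 13th (13th) — Cb — is absent.

Cb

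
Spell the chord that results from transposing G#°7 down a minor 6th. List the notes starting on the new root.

B#  D#  F#  A

G# down a minor 6th → B#. New chord: B# diminished seventh.
B# — root
D# — minor 3rd
F# — diminished 5th
A — diminished 7th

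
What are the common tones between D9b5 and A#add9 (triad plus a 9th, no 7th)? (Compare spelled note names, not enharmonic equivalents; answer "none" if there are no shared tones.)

none

D9b5 = D, F#, Ab, C, E.
A#add9 = A#, C##, E#, B#.
Shared: none.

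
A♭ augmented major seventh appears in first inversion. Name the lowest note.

A♭ augmented major seventh = A-flat–C–E–G. First inversion → third in the bass = C.

C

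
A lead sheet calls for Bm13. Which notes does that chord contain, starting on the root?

Bm13: minor thirteenth on B.
B — root
D — minor 3rd
F# — perfect 5th
A — minor 7th
C# — major 9th
E — perfect 11th
G# — major 13th

B, D, F#, A, C#, E, G#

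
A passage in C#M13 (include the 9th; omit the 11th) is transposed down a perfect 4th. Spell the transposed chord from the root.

G#  B#  D#  F##  A#  E#

C# down a perfect 4th → G#. New chord: G# major thirteenth.
root → G#
3rd (major 3rd) → B#
5th (perfect 5th) → D#
7th (major 7th) → F##
9th (major 9th) → A#
13th (major 13th) → E#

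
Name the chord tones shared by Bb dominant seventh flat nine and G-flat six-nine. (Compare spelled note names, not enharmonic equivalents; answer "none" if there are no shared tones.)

Bb dominant seventh flat nine: B-flat D F A-flat C-flat
G-flat six-nine: G-flat B-flat D-flat E-flat A-flat
Common to both → B-flat, A-flat.

B-flat, A-flat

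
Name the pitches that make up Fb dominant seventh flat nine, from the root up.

Fb dominant seventh flat nine is a dominant seventh flat nine built on Fb.
Fb — root
Ab — major 3rd
Cb — perfect 5th
Ebb — minor 7th
Gbb — minor 9th

Fb – Ab – Cb – Ebb – Gbb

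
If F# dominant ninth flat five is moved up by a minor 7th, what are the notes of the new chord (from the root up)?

A minor 7th up from F-sharp is E, so the new chord is E dominant ninth flat five.
Root: E
Major 3rd (3rd): G-sharp
Diminished 5th (5th): B-flat
Minor 7th (7th): D
Major 9th (9th): F-sharp

E, G-sharp, B-flat, D, F-sharp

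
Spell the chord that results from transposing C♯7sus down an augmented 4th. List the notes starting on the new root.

Transposed root: C# → G (augmented 4th down). So we spell G dominant seventh suspended fourth:
Root: G
Perfect 4th (4th): C
Perfect 5th (5th): D
Minor 7th (7th): F

G, C, D, F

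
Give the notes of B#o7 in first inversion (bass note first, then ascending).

D# F# A B#

In root position, B#o7 is B#–D#–F#–A.
First inversion puts the third (D#) in the bass.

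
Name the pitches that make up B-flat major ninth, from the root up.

Root B-flat, quality major ninth:
Root: B-flat
Major 3rd (3rd): D
Perfect 5th (5th): F
Major 7th (7th): A
Major 9th (9th): C

B-flat – D – F – A – C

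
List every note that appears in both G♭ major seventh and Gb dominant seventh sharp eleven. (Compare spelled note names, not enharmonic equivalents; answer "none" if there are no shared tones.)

G-flat, B-flat, D-flat

G♭ major seventh: G-flat B-flat D-flat F
Gb dominant seventh sharp eleven: G-flat B-flat D-flat F-flat C
Common to both → G-flat, B-flat, D-flat.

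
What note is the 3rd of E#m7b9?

G#

E#m7b9 is built on E#; its 3rd is a minor 3rd above the root.
A third above E uses the letter G, and the minor 3rd above E# is G#.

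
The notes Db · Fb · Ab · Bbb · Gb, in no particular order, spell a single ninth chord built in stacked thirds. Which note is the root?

Arranged so that each adjacent pair is a third by letter name: Gb – Bbb – Db – Fb – Ab.
The bottom of that stack, Gb, is the root (this is Gb minor ninth).

Gb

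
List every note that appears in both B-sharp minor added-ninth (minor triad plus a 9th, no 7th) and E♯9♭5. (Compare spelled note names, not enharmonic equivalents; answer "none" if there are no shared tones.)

D#, F##

B-sharp minor added-ninth = B#, D#, F##, C##.
E♯9♭5 = E#, G##, B, D#, F##.
Shared: D#, F##.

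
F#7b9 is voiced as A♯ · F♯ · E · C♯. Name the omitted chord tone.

G

F#7b9 = F♯, A♯, C♯, E, G. The voicing lacks the 9th (minor 9th), G.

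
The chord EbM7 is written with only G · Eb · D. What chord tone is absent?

Bb

The full EbM7 chord is Eb, G, Bb, D.
Comparing with the voicing, the perfect 5th (5th) — Bb — is absent.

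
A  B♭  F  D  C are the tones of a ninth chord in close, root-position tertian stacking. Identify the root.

B♭

Stacking in thirds gives B♭ – D – F – A – C, so B♭ is the root — B♭ major ninth.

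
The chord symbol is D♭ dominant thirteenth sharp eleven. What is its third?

Root of D♭ dominant thirteenth sharp eleven = Db. The 3rd is a major 3rd: Db up a major 3rd → F.

F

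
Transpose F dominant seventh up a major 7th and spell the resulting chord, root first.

E, G-sharp, B, D

F up a major 7th → E. New chord: E dominant seventh.
E — root
G-sharp — major 3rd
B — perfect 5th
D — minor 7th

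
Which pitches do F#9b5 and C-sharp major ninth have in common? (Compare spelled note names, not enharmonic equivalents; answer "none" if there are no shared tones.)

F#9b5 = F#, A#, C, E, G#.
C-sharp major ninth = C#, E#, G#, B#, D#.
Shared: G#.

G#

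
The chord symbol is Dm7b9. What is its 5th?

A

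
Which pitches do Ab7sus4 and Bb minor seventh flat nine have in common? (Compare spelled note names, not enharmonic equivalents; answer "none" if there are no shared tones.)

A♭, D♭

Ab7sus4: A♭ D♭ E♭ G♭
Bb minor seventh flat nine: B♭ D♭ F A♭ C♭
Common to both → A♭, D♭.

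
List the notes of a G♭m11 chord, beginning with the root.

Gb, Bbb, Db, Fb, Ab, Cb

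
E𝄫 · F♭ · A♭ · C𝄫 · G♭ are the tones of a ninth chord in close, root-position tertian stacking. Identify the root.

Stacking in thirds gives F♭ – A♭ – C𝄫 – E𝄫 – G♭, so F♭ is the root — F♭ dominant ninth flat five.

F♭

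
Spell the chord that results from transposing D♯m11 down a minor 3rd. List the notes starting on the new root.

B# D# F## A# C## E#

Transposed root: D# → B# (minor 3rd down). So we spell B# minor eleventh:
Root: B#
Minor 3rd (3rd): D#
Perfect 5th (5th): F##
Minor 7th (7th): A#
Major 9th (9th): C##
Perfect 11th (11th): E#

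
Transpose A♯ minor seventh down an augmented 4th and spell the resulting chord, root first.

E, G, B, D

A# down an augmented 4th → E. New chord: E minor seventh.
- root: E
- minor 3rd: G
- perfect 5th: B
- minor 7th: D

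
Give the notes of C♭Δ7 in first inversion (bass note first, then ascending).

C♭Δ7 = Cb–Eb–Gb–Bb; first inversion → third (Eb) lowest.

Eb, Gb, Bb, Cb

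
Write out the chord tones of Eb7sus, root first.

Eb7sus: dominant seventh suspended fourth on Eb.
Root: Eb
Perfect 4th (4th): Ab
Perfect 5th (5th): Bb
Minor 7th (7th): Db

Eb Ab Bb Db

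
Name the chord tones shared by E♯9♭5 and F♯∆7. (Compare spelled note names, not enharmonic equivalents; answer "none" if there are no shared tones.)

E♯9♭5: E# G## B D# F##
F♯∆7: F# A# C# E#
Common to both → E#.

E#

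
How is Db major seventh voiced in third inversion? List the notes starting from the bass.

Db major seventh = Db–F–Ab–C; third inversion → seventh (C) lowest.

C, Db, F, Ab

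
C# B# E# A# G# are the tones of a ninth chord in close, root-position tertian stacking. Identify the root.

A#

Stacking in thirds gives A# – C# – E# – G# – B#, so A# is the root — A# minor ninth.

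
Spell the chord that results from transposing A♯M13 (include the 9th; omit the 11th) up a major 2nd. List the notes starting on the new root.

A major 2nd up from A# is B#, so the new chord is B# major thirteenth.
B# — root
D## — major 3rd
F## — perfect 5th
A## — major 7th
C## — major 9th
G## — major 13th

B#, D##, F##, A##, C##, G##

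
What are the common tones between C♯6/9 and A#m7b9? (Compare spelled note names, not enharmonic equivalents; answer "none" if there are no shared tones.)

C#, E#, G#, A#

C♯6/9: C# E# G# A# D#
A#m7b9: A# C# E# G# B
Common to both → C#, E#, G#, A#.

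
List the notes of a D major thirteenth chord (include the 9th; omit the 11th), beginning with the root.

D, F#, A, C#, E, B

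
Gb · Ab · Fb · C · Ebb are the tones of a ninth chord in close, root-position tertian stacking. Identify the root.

Stacking in thirds gives Fb – Ab – C – Ebb – Gb, so Fb is the root — Fb dominant ninth sharp five.

Fb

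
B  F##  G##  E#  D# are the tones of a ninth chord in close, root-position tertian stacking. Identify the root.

E#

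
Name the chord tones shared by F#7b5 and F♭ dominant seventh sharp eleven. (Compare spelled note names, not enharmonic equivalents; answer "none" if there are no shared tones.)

F#7b5 = F#, A#, C, E.
F♭ dominant seventh sharp eleven = Fb, Ab, Cb, Ebb, Bb.
Shared: none.

none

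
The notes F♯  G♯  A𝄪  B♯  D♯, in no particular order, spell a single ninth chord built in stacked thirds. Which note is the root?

G♯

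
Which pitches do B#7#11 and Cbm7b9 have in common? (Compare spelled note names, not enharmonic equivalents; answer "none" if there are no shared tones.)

none

B#7#11: B# D## F## A# E##
Cbm7b9: Cb Ebb Gb Bbb Dbb
Common to both → none.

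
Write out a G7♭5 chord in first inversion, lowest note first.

G7♭5 = G–B–Db–F; first inversion → third (B) lowest.

B, Db, F, G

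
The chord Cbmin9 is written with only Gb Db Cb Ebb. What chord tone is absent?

Bbb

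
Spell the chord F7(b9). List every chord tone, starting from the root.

F7(b9): dominant seventh flat nine on F.
F — root
A — major 3rd
C — perfect 5th
Eb — minor 7th
Gb — minor 9th

F – A – C – Eb – Gb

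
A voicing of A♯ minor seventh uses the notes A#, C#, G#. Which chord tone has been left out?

The full A♯ minor seventh chord is A#, C#, E#, G#.
Comparing with the voicing, the perfect 5th (5th) — E# — is absent.

E#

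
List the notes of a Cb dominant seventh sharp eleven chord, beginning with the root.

Root C♭, quality dominant seventh sharp eleven:
- root: C♭
- major 3rd: E♭
- perfect 5th: G♭
- minor 7th: B𝄫
- augmented 11th: F

C♭, E♭, G♭, B𝄫, F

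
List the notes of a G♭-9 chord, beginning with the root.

G♭ – B𝄫 – D♭ – F♭ – A♭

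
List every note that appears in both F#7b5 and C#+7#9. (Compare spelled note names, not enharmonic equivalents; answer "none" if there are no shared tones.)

none

F#7b5 = F#, A#, C, E.
C#+7#9 = C#, E#, G##, B, D##.
Shared: none.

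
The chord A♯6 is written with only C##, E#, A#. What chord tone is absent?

F##

The full A♯6 chord is A#, C##, E#, F##.
Comparing with the voicing, the major 6th (6th) — F## — is absent.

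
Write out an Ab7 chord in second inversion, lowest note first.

In root position, Ab7 is A♭–C–E♭–G♭.
Second inversion puts the fifth (E♭) in the bass.

E♭, G♭, A♭, C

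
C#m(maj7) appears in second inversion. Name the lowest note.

G#

C#m(maj7) = C#–E–G#–B#. Second inversion → fifth in the bass = G#.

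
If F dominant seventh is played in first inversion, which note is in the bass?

A

F dominant seventh = F–A–C–E-flat. First inversion → third in the bass = A.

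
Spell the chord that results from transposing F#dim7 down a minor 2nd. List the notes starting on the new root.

A minor 2nd down from F# is E#, so the new chord is E# diminished seventh.
E# — root
G# — minor 3rd
B — diminished 5th
D — diminished 7th

E# G# B D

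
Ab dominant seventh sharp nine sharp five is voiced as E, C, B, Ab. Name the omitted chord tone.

Ab dominant seventh sharp nine sharp five = Ab, C, E, Gb, B. The voicing lacks the 7th (minor 7th), Gb.

Gb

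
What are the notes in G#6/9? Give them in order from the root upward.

G#6/9: six-nine on G#.
G# — root
B# — major 3rd
D# — perfect 5th
E# — major 6th
A# — major 9th

G#, B#, D#, E#, A#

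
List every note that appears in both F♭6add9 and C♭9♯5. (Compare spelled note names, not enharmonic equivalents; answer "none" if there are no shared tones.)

C♭, D♭

F♭6add9 = F♭, A♭, C♭, D♭, G♭.
C♭9♯5 = C♭, E♭, G, B𝄫, D♭.
Shared: C♭, D♭.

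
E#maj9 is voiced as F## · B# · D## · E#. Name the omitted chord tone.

G##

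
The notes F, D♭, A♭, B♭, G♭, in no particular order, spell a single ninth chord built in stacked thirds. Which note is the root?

G♭

Arranged so that each adjacent pair is a third by letter name: G♭ – B♭ – D♭ – F – A♭.
The bottom of that stack, G♭, is the root (this is G♭ major ninth).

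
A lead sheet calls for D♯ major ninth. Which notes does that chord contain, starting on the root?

D#  F##  A#  C##  E#

D♯ major ninth: major ninth on D#.
root → D#
3rd (major 3rd) → F##
5th (perfect 5th) → A#
7th (major 7th) → C##
9th (major 9th) → E#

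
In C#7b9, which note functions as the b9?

Root of C#7b9 = C#. The 9th is a minor 9th: C# up a minor 9th → D.

D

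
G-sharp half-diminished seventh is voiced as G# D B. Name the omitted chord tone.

F#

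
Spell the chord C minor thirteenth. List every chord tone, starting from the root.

C, E-flat, G, B-flat, D, F, A

C minor thirteenth is a minor thirteenth built on C.
C — root
E-flat — minor 3rd
G — perfect 5th
B-flat — minor 7th
D — major 9th
F — perfect 11th
A — major 13th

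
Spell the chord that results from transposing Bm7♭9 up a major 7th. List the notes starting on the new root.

A♯  C♯  E♯  G♯  B

A major 7th up from B is A♯, so the new chord is A♯ minor seventh flat nine.
- root: A♯
- minor 3rd: C♯
- perfect 5th: E♯
- minor 7th: G♯
- minor 9th: B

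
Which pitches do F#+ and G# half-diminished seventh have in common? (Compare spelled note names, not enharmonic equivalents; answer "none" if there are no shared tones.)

F#+ = F#, A#, C##.
G# half-diminished seventh = G#, B, D, F#.
Shared: F#.

F#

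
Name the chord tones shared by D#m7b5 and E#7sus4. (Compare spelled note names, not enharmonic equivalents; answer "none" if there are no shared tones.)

D♯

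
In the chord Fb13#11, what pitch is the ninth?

G♭

Fb13#11 is built on F♭; its 9th is a major 9th above the root.
A second above F uses the letter G, and the major 9th above F♭ is G♭.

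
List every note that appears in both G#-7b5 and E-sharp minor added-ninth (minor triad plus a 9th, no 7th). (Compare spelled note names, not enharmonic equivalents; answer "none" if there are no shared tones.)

G#-7b5: G# B D F#
E-sharp minor added-ninth: E# G# B# F##
Common to both → G#.

G#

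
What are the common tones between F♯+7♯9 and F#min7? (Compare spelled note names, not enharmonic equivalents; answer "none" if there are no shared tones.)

F♯ E

F♯+7♯9: F♯ A♯ C𝄪 E G𝄪
F#min7: F♯ A C♯ E
Common to both → F♯, E.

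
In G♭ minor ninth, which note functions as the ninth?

A-flat

G♭ minor ninth is built on G-flat; its 9th is a major 9th above the root.
A second above G uses the letter A, and the major 9th above G-flat is A-flat.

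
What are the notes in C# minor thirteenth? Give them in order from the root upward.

C-sharp, E, G-sharp, B, D-sharp, F-sharp, A-sharp

Root C-sharp, quality minor thirteenth:
root → C-sharp
3rd (minor 3rd) → E
5th (perfect 5th) → G-sharp
7th (minor 7th) → B
9th (major 9th) → D-sharp
11th (perfect 11th) → F-sharp
13th (major 13th) → A-sharp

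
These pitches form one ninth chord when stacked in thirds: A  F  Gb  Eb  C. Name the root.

F

Stacking in thirds gives F – A – C – Eb – Gb, so F is the root — F dominant seventh flat nine.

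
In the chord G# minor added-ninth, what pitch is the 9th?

A#

G# minor added-ninth is built on G#; its 9th is a major 9th above the root.
A second above G uses the letter A, and the major 9th above G# is A#.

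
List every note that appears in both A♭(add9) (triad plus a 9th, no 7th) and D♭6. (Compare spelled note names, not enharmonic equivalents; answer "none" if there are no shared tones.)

Ab  Bb

A♭(add9): Ab C Eb Bb
D♭6: Db F Ab Bb
Common to both → Ab, Bb.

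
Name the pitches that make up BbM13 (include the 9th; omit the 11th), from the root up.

BbM13: major thirteenth on Bb.
root → Bb
3rd (major 3rd) → D
5th (perfect 5th) → F
7th (major 7th) → A
9th (major 9th) → C
13th (major 13th) → G

Bb, D, F, A, C, G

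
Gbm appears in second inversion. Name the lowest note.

D♭

Gbm in root position is G♭–B𝄫–D♭.
Second inversion places the fifth in the bass, which is D♭.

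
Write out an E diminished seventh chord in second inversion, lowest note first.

E diminished seventh = E–G–Bb–Db; second inversion → fifth (Bb) lowest.

Bb – Db – E – G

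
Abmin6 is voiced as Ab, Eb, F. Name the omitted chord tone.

The full Abmin6 chord is Ab, Cb, Eb, F.
Comparing with the voicing, the minor 3rd (3rd) — Cb — is absent.

Cb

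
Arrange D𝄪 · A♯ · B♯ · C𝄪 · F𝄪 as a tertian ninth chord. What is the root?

Stacking in thirds gives B♯ – D𝄪 – F𝄪 – A♯ – C𝄪, so B♯ is the root — B♯ dominant ninth.

B♯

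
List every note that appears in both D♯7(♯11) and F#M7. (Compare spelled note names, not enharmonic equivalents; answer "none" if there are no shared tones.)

A♯  C♯

D♯7(♯11): D♯ F𝄪 A♯ C♯ G𝄪
F#M7: F♯ A♯ C♯ E♯
Common to both → A♯, C♯.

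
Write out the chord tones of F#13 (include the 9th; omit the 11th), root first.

F#13: dominant thirteenth on F#.
F# — root
A# — major 3rd
C# — perfect 5th
E — minor 7th
G# — major 9th
D# — major 13th

F# A# C# E G# D#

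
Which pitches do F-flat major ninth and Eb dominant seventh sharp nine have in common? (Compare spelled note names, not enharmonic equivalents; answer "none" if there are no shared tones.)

E-flat

F-flat major ninth = F-flat, A-flat, C-flat, E-flat, G-flat.
Eb dominant seventh sharp nine = E-flat, G, B-flat, D-flat, F-sharp.
Shared: E-flat.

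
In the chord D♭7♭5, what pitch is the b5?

A𝄫

Root of D♭7♭5 = D♭. The 5th is a diminished 5th: D♭ up a diminished 5th → A𝄫.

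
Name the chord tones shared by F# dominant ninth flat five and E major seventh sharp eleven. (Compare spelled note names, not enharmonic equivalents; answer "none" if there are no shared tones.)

A# E G#

F# dominant ninth flat five = F#, A#, C, E, G#.
E major seventh sharp eleven = E, G#, B, D#, A#.
Shared: A#, E, G#.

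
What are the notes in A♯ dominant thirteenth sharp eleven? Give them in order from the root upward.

Root A#, quality dominant thirteenth sharp eleven:
root → A#
3rd (major 3rd) → C##
5th (perfect 5th) → E#
7th (minor 7th) → G#
9th (major 9th) → B#
11th (augmented 11th) → D##
13th (major 13th) → F##

A# C## E# G# B# D## F##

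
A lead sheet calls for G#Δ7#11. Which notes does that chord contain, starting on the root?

G♯ B♯ D♯ F𝄪 C𝄪

G#Δ7#11 is a major seventh sharp eleven built on G♯.
- root: G♯
- major 3rd: B♯
- perfect 5th: D♯
- major 7th: F𝄪
- augmented 11th: C𝄪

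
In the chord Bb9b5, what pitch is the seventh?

Ab

Root of Bb9b5 = Bb. The 7th is a minor 7th: Bb up a minor 7th → Ab.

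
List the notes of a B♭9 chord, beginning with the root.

B♭9: dominant ninth on B♭.
root → B♭
3rd (major 3rd) → D
5th (perfect 5th) → F
7th (minor 7th) → A♭
9th (major 9th) → C

B♭, D, F, A♭, C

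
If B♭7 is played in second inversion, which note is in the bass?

F

B♭7 in root position is B♭–D–F–A♭.
Second inversion places the fifth in the bass, which is F.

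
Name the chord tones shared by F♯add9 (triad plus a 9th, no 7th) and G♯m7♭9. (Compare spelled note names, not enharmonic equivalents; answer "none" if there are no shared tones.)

F♯  G♯

F♯add9 = F♯, A♯, C♯, G♯.
G♯m7♭9 = G♯, B, D♯, F♯, A.
Shared: F♯, G♯.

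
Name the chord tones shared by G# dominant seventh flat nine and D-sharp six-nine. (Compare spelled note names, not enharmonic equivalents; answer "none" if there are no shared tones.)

G# dominant seventh flat nine: G-sharp B-sharp D-sharp F-sharp A
D-sharp six-nine: D-sharp F-double-sharp A-sharp B-sharp E-sharp
Common to both → B-sharp, D-sharp.

B-sharp – D-sharp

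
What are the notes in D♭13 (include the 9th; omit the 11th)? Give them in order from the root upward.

D♭13 is a dominant thirteenth built on Db.
Db — root
F — major 3rd
Ab — perfect 5th
Cb — minor 7th
Eb — major 9th
Bb — major 13th

Db – F – Ab – Cb – Eb – Bb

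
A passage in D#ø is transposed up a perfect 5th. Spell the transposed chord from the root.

Transposed root: D♯ → A♯ (perfect 5th up). So we spell A♯ half-diminished seventh:
root → A♯
3rd (minor 3rd) → C♯
5th (diminished 5th) → E
7th (minor 7th) → G♯

A♯, C♯, E, G♯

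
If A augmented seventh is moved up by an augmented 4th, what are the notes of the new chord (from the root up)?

D♯, F𝄪, A𝄪, C♯

A up an augmented 4th → D♯. New chord: D♯ augmented seventh.
- root: D♯
- major 3rd: F𝄪
- augmented 5th: A𝄪
- minor 7th: C♯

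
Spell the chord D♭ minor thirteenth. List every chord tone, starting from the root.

D-flat F-flat A-flat C-flat E-flat G-flat B-flat

D♭ minor thirteenth: minor thirteenth on D-flat.
Root: D-flat
Minor 3rd (3rd): F-flat
Perfect 5th (5th): A-flat
Minor 7th (7th): C-flat
Major 9th (9th): E-flat
Perfect 11th (11th): G-flat
Major 13th (13th): B-flat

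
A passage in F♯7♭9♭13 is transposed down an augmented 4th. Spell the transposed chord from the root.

C, E, G, Bb, Db, Ab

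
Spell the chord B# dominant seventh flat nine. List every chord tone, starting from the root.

B#  D##  F##  A#  C#

B# dominant seventh flat nine: dominant seventh flat nine on B#.
B# — root
D## — major 3rd
F## — perfect 5th
A# — minor 7th
C# — minor 9th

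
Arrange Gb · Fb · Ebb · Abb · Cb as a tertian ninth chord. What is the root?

Fb

Stacking in thirds gives Fb – Abb – Cb – Ebb – Gb, so Fb is the root — Fb minor ninth.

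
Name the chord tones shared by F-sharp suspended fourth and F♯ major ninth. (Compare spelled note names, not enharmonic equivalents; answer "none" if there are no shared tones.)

F♯  C♯

F-sharp suspended fourth: F♯ B C♯
F♯ major ninth: F♯ A♯ C♯ E♯ G♯
Common to both → F♯, C♯.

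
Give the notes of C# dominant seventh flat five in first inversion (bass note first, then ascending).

In root position, C# dominant seventh flat five is C-sharp–E-sharp–G–B.
First inversion puts the third (E-sharp) in the bass.

E-sharp  G  B  C-sharp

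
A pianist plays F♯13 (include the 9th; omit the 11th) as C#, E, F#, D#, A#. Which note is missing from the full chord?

The full F♯13 chord is F#, A#, C#, E, G#, D#.
Comparing with the voicing, the major 9th (9th) — G# — is absent.

G#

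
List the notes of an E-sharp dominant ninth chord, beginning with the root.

E-sharp – G-double-sharp – B-sharp – D-sharp – F-double-sharp

Root E-sharp, quality dominant ninth:
- root: E-sharp
- major 3rd: G-double-sharp
- perfect 5th: B-sharp
- minor 7th: D-sharp
- major 9th: F-double-sharp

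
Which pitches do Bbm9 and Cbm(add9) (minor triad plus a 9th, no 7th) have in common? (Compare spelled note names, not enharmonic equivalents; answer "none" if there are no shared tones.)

Db

Bbm9 = Bb, Db, F, Ab, C.
Cbm(add9) = Cb, Ebb, Gb, Db.
Shared: Db.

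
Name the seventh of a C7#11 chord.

Bb

C7#11 is built on C; its 7th is a minor 7th above the root.
A seventh above C uses the letter B, and the minor 7th above C is Bb.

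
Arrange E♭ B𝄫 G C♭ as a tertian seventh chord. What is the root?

C♭

Stacking in thirds gives C♭ – E♭ – G – B𝄫, so C♭ is the root — C♭ augmented seventh.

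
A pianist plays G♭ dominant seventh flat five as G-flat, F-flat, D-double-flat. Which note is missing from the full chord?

B-flat

The full G♭ dominant seventh flat five chord is G-flat, B-flat, D-double-flat, F-flat.
Comparing with the voicing, the major 3rd (3rd) — B-flat — is absent.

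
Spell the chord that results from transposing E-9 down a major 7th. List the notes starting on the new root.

F  Ab  C  Eb  G

Transposed root: E → F (major 7th down). So we spell F minor ninth:
Root: F
Minor 3rd (3rd): Ab
Perfect 5th (5th): C
Minor 7th (7th): Eb
Major 9th (9th): G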